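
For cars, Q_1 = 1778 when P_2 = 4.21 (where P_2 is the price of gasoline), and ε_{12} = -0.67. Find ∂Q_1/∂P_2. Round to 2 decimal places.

-282.96

ε = (∂Q_1/∂P_2)·(P_2/Q_1) ⇒ ∂Q_1/∂P_2 = ε·Q_1/P_2 = -0.67 × 1778/4.21 ≈ -282.96.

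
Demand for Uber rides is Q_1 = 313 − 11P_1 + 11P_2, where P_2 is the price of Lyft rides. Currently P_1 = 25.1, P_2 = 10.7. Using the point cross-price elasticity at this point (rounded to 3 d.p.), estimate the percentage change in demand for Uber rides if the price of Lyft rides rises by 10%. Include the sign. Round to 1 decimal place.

At P_1 = 25.1, P_2 = 10.7: Q_1 = 154.6.
∂Q_1/∂P_2 = 11.
ε = (∂Q_1/∂P_2)(P_2/Q_1) = 11.0000 × 10.7/154.6 ≈ 0.761.
%ΔQ_1 ≈ ε × %ΔP_2 = 0.761 × (10%) = 7.6%.

7.6%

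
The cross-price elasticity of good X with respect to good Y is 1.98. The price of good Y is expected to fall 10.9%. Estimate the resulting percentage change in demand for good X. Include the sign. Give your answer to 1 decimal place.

-21.6%

%ΔQ ≈ ε × %ΔP of good Y = 1.98 × (-10.9%) = -21.6%.
Demand for good X falls by about 21.6%.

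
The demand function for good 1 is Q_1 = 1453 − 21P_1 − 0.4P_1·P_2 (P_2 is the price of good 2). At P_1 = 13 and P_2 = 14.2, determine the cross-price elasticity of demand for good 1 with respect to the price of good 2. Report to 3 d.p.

-0.067

At P_1 = 13 and P_2 = 14.2: Q_1 = 1106.16.
∂Q_1/∂P_2 = -0.4P_1 = -0.4(13) = -5.2000.
ε = (∂Q_1/∂P_2)(P_2/Q_1) = -5.2000 × (14.2/1106.16) ≈ -0.067.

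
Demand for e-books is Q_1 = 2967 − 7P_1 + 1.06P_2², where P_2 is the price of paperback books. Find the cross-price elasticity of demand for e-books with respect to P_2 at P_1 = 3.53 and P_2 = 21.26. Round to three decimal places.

At P_1 = 3.53 and P_2 = 21.26: Q_1 = 3421.397.
∂Q_1/∂P_2 = 2.12P_2 = 2.12(21.26) = 45.0712.
ε = (∂Q_1/∂P_2)(P_2/Q_1) = 45.0712 × (21.26/3421.397) ≈ 0.280.

0.280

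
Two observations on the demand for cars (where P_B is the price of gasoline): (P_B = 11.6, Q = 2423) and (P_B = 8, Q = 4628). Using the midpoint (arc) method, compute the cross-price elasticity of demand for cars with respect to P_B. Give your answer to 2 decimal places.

ΔQ_A = 4628 − 2423 = 2205; ΔP_B = 8 − 11.6 = -3.6.
Midpoints: Q̄_A = 3525.5, P̄_B = 9.80.
ε = (ΔQ_A/Q̄_A)/(ΔP_B/P̄_B) = (2205/3525.5)/(-3.6/9.80) ≈ -1.70.

-1.70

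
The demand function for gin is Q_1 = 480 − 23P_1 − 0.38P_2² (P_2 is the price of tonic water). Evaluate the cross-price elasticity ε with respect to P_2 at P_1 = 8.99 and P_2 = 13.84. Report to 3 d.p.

-0.726

At P_1 = 8.99 and P_2 = 13.84: Q_1 = 200.443.
∂Q_1/∂P_2 = -0.76P_2 = -0.76(13.84) = -10.5184.
ε = (∂Q_1/∂P_2)(P_2/Q_1) = -10.5184 × (13.84/200.443) ≈ -0.726.
ε < 0: complements.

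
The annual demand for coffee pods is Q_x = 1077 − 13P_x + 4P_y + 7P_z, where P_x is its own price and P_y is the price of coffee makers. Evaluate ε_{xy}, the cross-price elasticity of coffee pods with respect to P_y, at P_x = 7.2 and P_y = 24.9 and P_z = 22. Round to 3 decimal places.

0.081

At P_x = 7.2 and P_y = 24.9 and P_z = 22: Q_x = 1237.
∂Q_x/∂P_y = 4.
ε = (∂Q_x/∂P_y)(P_y/Q_x) = 4 × (24.9/1237) ≈ 0.081.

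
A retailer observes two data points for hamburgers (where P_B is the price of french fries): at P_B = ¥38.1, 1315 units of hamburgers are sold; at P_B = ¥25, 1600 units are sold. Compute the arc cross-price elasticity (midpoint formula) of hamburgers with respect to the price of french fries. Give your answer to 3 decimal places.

-0.471

ΔQ_A = 1600 − 1315 = 285; ΔP_B = 25 − 38.1 = -13.1.
Midpoints: Q̄_A = 1457.5, P̄_B = 31.55.
ε = (ΔQ_A/Q̄_A)/(ΔP_B/P̄_B) = (285/1457.5)/(-13.1/31.55) ≈ -0.471.
ε < 0: hamburgers and french fries are complements.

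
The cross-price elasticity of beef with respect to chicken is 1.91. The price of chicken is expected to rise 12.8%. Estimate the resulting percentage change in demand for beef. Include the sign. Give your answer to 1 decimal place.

24.4%

%ΔQ ≈ ε × %ΔP of chicken = 1.91 × (12.8%) = 24.4%.
Demand for beef rises by about 24.4%.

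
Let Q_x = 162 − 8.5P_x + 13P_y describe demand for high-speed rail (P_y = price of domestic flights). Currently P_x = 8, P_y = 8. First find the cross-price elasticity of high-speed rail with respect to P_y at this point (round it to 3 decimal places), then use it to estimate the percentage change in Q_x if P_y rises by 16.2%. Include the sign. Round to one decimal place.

8.5%

At P_x = 8, P_y = 8: Q_x = 198.
∂Q_x/∂P_y = 13.
ε = (∂Q_x/∂P_y)(P_y/Q_x) = 13.0000 × 8/198 ≈ 0.525.
%ΔQ_x ≈ ε × %ΔP_y = 0.525 × (16.2%) = 8.5%.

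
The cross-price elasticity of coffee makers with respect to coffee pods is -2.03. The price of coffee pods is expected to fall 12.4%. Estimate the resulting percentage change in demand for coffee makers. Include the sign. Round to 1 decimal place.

25.2%

%ΔQ ≈ ε × %ΔP of coffee pods = -2.03 × (-12.4%) = 25.2%.
Demand for coffee makers rises by about 25.2%.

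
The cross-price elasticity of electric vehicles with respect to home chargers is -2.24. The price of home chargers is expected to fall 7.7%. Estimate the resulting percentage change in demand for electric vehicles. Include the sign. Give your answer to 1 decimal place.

%ΔQ ≈ ε × %ΔP of home chargers = -2.24 × (-7.7%) = 17.2%.

17.2%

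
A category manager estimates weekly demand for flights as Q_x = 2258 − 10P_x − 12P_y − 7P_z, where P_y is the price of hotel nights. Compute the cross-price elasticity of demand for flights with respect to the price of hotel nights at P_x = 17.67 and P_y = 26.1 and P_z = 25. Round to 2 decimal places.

-0.20

At P_x = 17.67 and P_y = 26.1 and P_z = 25: Q_x = 1593.1.
∂Q_x/∂P_y = -12.
ε = (∂Q_x/∂P_y)(P_y/Q_x) = -12 × (26.1/1593.1) ≈ -0.20.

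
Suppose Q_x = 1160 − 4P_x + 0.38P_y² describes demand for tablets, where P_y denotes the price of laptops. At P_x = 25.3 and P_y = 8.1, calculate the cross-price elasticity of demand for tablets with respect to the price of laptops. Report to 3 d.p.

0.046

At P_x = 25.3 and P_y = 8.1: Q_x = 1083.732.
∂Q_x/∂P_y = 0.76P_y = 0.76(8.1) = 6.1560.
ε = (∂Q_x/∂P_y)(P_y/Q_x) = 6.1560 × (8.1/1083.732) ≈ 0.046.
ε > 0: substitutes.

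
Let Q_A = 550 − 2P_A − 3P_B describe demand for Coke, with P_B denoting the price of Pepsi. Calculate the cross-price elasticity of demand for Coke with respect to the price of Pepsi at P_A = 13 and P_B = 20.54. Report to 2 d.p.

At P_A = 13 and P_B = 20.54: Q_A = 462.38.
∂Q_A/∂P_B = -3.
ε = (∂Q_A/∂P_B)(P_B/Q_A) = -3 × (20.54/462.38) ≈ -0.13.
Since ε < 0, Coke and Pepsi are complements.

-0.13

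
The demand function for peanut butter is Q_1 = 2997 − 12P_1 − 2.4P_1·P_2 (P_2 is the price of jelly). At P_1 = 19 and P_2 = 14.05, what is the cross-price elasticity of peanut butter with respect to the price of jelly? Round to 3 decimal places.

-0.301

At P_1 = 19 and P_2 = 14.05: Q_1 = 2128.32.
∂Q_1/∂P_2 = -2.4P_1 = -2.4(19) = -45.6000.
ε = (∂Q_1/∂P_2)(P_2/Q_1) = -45.6000 × (14.05/2128.32) ≈ -0.301.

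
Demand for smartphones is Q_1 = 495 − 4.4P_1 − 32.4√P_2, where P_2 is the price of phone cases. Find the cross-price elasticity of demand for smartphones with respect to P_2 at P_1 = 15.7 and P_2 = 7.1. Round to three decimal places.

At P_1 = 15.7 and P_2 = 7.1: Q_1 = 339.588.
∂Q_1/∂P_2 = -32.4/(2√P_2) = -32.4/(2√7.1) = -6.0798.
ε = (∂Q_1/∂P_2)(P_2/Q_1) = -6.0798 × (7.1/339.588) ≈ -0.127.

-0.127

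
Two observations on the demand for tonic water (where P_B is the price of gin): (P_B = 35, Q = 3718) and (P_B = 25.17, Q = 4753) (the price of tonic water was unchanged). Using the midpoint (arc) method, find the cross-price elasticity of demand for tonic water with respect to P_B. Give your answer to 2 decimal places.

-0.75

ΔQ_A = 4753 − 3718 = 1035; ΔP_B = 25.17 − 35 = -9.83.
Midpoints: Q̄_A = 4235.5, P̄_B = 30.09.
ε = (ΔQ_A/Q̄_A)/(ΔP_B/P̄_B) = (1035/4235.5)/(-9.83/30.09) ≈ -0.75.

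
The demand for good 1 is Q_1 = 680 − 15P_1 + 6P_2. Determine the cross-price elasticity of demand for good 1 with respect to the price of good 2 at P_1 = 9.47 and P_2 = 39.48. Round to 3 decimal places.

At P_1 = 9.47 and P_2 = 39.48: Q_1 = 774.83.
∂Q_1/∂P_2 = 6.
ε = (∂Q_1/∂P_2)(P_2/Q_1) = 6 × (39.48/774.83) ≈ 0.306.
Since ε > 0, good 1 and good 2 are substitutes.

0.306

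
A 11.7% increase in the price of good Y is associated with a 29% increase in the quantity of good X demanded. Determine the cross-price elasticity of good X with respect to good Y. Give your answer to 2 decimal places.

ε = (%ΔQ of good X) / (%ΔP of good Y) = (29%) / (11.7%) ≈ 2.48.

2.48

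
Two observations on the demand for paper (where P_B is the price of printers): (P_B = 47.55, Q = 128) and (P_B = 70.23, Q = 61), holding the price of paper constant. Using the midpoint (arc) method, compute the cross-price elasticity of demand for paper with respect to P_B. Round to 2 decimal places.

ΔQ_A = 61 − 128 = -67; ΔP_B = 70.23 − 47.55 = 22.68.
Midpoints: Q̄_A = 94.5, P̄_B = 58.89.
ε = (ΔQ_A/Q̄_A)/(ΔP_B/P̄_B) = (-67/94.5)/(22.68/58.89) ≈ -1.84.
ε < 0: paper and printers are complements.

-1.84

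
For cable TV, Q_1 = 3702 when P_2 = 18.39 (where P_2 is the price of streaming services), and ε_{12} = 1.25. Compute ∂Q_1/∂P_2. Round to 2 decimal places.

ε = (∂Q_1/∂P_2)·(P_2/Q_1) ⇒ ∂Q_1/∂P_2 = ε·Q_1/P_2 = 1.25 × 3702/18.39 ≈ 251.63.

251.63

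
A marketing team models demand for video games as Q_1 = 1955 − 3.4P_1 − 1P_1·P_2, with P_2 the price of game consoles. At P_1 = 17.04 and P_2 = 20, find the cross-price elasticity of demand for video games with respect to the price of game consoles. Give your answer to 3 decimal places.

At P_1 = 17.04 and P_2 = 20: Q_1 = 1556.264.
∂Q_1/∂P_2 = -1P_1 = -1(17.04) = -17.0400.
ε = (∂Q_1/∂P_2)(P_2/Q_1) = -17.0400 × (20/1556.264) ≈ -0.219.

-0.219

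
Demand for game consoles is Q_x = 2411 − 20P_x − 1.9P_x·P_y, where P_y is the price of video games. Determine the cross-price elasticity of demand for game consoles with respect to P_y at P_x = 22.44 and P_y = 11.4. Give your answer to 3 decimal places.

At P_x = 22.44 and P_y = 11.4: Q_x = 1476.150.
∂Q_x/∂P_y = -1.9P_x = -1.9(22.44) = -42.6360.
ε = (∂Q_x/∂P_y)(P_y/Q_x) = -42.6360 × (11.4/1476.150) ≈ -0.329.

-0.329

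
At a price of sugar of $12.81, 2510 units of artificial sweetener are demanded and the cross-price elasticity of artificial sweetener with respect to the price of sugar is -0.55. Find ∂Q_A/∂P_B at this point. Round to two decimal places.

ε = (∂Q_A/∂P_B)·(P_B/Q_A) ⇒ ∂Q_A/∂P_B = ε·Q_A/P_B = -0.55 × 2510/12.81 ≈ -107.77.

-107.77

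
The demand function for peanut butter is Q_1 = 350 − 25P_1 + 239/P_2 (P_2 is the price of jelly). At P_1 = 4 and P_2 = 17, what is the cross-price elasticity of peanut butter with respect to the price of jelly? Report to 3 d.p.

At P_1 = 4 and P_2 = 17: Q_1 = 264.059.
∂Q_1/∂P_2 = −239/P_2² = -0.8270.
ε = (∂Q_1/∂P_2)(P_2/Q_1) = -0.8270 × (17/264.059) ≈ -0.053.
ε < 0: complements.

-0.053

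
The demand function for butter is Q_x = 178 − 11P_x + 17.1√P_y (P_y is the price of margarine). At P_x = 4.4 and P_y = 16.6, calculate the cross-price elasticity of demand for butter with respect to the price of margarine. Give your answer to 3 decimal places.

At P_x = 4.4 and P_y = 16.6: Q_x = 199.271.
∂Q_x/∂P_y = 17.1/(2√P_y) = 17.1/(2√16.6) = 2.0985.
ε = (∂Q_x/∂P_y)(P_y/Q_x) = 2.0985 × (16.6/199.271) ≈ 0.175.

0.175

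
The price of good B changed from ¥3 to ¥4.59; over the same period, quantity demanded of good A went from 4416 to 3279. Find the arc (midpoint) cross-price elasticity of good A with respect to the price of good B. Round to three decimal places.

ΔQ_A = 3279 − 4416 = -1137; ΔP_B = 4.59 − 3 = 1.59.
Midpoints: Q̄_A = 3847.5, P̄_B = 3.79.
ε = (ΔQ_A/Q̄_A)/(ΔP_B/P̄_B) = (-1137/3847.5)/(1.59/3.79) ≈ -0.705.
ε < 0: good A and good B are complements.

-0.705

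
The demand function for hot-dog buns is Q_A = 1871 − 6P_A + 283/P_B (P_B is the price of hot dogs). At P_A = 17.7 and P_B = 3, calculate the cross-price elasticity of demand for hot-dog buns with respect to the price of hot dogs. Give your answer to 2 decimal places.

At P_A = 17.7 and P_B = 3: Q_A = 1859.133.
∂Q_A/∂P_B = −283/P_B² = -31.4444.
ε = (∂Q_A/∂P_B)(P_B/Q_A) = -31.4444 × (3/1859.133) ≈ -0.05.
ε < 0: complements.

-0.05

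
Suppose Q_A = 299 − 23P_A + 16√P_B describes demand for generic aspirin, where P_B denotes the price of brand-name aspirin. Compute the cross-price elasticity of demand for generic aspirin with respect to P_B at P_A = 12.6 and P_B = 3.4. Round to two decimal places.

At P_A = 12.6 and P_B = 3.4: Q_A = 38.703.
∂Q_A/∂P_B = 16/(2√P_B) = 16/(2√3.4) = 4.3386.
ε = (∂Q_A/∂P_B)(P_B/Q_A) = 4.3386 × (3.4/38.703) ≈ 0.38.

0.38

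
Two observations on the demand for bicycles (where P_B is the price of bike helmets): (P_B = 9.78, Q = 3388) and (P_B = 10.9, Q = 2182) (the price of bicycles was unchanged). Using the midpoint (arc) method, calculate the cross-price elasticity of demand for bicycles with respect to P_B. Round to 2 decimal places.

-4.00

ΔQ_A = 2182 − 3388 = -1206; ΔP_B = 10.9 − 9.78 = 1.12.
Midpoints: Q̄_A = 2785.0, P̄_B = 10.34.
ε = (ΔQ_A/Q̄_A)/(ΔP_B/P̄_B) = (-1206/2785.0)/(1.12/10.34) ≈ -4.00.
ε < 0: bicycles and bike helmets are complements.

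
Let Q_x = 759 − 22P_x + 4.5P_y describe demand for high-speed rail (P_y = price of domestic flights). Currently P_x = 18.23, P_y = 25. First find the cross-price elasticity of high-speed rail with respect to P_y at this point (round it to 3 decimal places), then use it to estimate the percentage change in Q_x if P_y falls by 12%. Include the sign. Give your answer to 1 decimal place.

At P_x = 18.23, P_y = 25: Q_x = 470.44.
∂Q_x/∂P_y = 4.5.
ε = (∂Q_x/∂P_y)(P_y/Q_x) = 4.5000 × 25/470.44 ≈ 0.239.
%ΔQ_x ≈ ε × %ΔP_y = 0.239 × (-12%) = -2.9%.

-2.9%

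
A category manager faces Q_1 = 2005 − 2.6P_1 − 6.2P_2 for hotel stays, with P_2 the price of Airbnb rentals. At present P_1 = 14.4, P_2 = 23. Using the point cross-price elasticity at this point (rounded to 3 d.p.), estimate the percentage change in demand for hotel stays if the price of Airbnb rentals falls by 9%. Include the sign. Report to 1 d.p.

0.7%

At P_1 = 14.4, P_2 = 23: Q_1 = 1824.96.
∂Q_1/∂P_2 = -6.2.
ε = (∂Q_1/∂P_2)(P_2/Q_1) = -6.2000 × 23/1824.96 ≈ -0.078.
%ΔQ_1 ≈ ε × %ΔP_2 = -0.078 × (-9%) = 0.7%.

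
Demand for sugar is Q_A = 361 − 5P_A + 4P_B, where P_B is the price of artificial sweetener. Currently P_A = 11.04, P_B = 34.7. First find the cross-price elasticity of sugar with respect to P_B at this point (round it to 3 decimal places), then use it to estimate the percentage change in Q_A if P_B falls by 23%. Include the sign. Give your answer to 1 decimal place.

-7.2%

At P_A = 11.04, P_B = 34.7: Q_A = 444.6.
∂Q_A/∂P_B = 4.
ε = (∂Q_A/∂P_B)(P_B/Q_A) = 4.0000 × 34.7/444.6 ≈ 0.312.
%ΔQ_A ≈ ε × %ΔP_B = 0.312 × (-23%) = -7.2%.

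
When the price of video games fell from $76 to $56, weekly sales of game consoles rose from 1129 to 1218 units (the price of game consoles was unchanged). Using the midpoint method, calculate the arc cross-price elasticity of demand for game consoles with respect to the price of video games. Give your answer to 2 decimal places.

ΔQ_A = 1218 − 1129 = 89; ΔP_B = 56 − 76 = -20.
Midpoints: Q̄_A = 1173.5, P̄_B = 66.00.
ε = (ΔQ_A/Q̄_A)/(ΔP_B/P̄_B) = (89/1173.5)/(-20/66.00) ≈ -0.25.
ε < 0: game consoles and video games are complements.

-0.25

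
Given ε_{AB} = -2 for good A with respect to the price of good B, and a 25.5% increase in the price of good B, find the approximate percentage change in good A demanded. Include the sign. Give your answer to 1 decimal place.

%ΔQ ≈ ε × %ΔP of good B = -2 × (25.5%) = -51.0%.

-51.0%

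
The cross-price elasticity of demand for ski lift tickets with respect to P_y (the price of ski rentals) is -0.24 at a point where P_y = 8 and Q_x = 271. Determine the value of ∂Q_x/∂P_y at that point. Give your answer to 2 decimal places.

-8.13

ε = (∂Q_x/∂P_y)·(P_y/Q_x) ⇒ ∂Q_x/∂P_y = ε·Q_x/P_y = -0.24 × 271/8 ≈ -8.13.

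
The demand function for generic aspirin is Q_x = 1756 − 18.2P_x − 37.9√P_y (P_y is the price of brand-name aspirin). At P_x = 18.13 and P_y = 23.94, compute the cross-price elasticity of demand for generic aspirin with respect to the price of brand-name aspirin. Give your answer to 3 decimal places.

-0.075

At P_x = 18.13 and P_y = 23.94: Q_x = 1240.595.
∂Q_x/∂P_y = -37.9/(2√P_y) = -37.9/(2√23.94) = -3.8730.
ε = (∂Q_x/∂P_y)(P_y/Q_x) = -3.8730 × (23.94/1240.595) ≈ -0.075.
ε < 0: complements.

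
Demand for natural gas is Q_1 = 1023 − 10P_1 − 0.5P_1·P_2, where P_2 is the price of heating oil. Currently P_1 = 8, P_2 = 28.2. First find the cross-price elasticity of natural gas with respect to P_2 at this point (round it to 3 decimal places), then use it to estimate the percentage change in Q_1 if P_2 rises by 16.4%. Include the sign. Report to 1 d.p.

-2.2%

At P_1 = 8, P_2 = 28.2: Q_1 = 830.2.
∂Q_1/∂P_2 = -0.5P_1 = -4.0000.
ε = (∂Q_1/∂P_2)(P_2/Q_1) = -4.0000 × 28.2/830.2 ≈ -0.136.
%ΔQ_1 ≈ ε × %ΔP_2 = -0.136 × (16.4%) = -2.2%.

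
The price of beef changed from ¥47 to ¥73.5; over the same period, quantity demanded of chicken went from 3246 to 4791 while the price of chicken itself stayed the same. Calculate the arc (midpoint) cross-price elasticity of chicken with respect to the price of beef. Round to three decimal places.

ΔQ_A = 4791 − 3246 = 1545; ΔP_B = 73.5 − 47 = 26.5.
Midpoints: Q̄_A = 4018.5, P̄_B = 60.25.
ε = (ΔQ_A/Q̄_A)/(ΔP_B/P̄_B) = (1545/4018.5)/(26.5/60.25) ≈ 0.874.
ε > 0: chicken and beef are substitutes.

0.874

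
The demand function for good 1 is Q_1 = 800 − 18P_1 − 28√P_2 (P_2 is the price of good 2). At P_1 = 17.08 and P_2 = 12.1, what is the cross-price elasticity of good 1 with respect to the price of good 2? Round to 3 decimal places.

At P_1 = 17.08 and P_2 = 12.1: Q_1 = 395.162.
∂Q_1/∂P_2 = -28/(2√P_2) = -28/(2√12.1) = -4.0247.
ε = (∂Q_1/∂P_2)(P_2/Q_1) = -4.0247 × (12.1/395.162) ≈ -0.123.

-0.123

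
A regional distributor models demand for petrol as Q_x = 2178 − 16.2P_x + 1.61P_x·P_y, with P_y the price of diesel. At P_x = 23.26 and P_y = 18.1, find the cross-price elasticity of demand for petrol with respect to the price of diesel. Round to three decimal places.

At P_x = 23.26 and P_y = 18.1: Q_x = 2479.008.
∂Q_x/∂P_y = 1.61P_x = 1.61(23.26) = 37.4486.
ε = (∂Q_x/∂P_y)(P_y/Q_x) = 37.4486 × (18.1/2479.008) ≈ 0.273.

0.273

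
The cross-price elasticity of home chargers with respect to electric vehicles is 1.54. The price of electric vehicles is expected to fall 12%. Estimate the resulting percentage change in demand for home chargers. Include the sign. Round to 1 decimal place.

-18.5%

%ΔQ ≈ ε × %ΔP of electric vehicles = 1.54 × (-12%) = -18.5%.
Demand for home chargers falls by about 18.5%.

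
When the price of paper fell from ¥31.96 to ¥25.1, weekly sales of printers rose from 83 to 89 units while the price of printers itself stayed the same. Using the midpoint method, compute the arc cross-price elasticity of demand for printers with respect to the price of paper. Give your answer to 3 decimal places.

-0.290

ΔQ_A = 89 − 83 = 6; ΔP_B = 25.1 − 31.96 = -6.86.
Midpoints: Q̄_A = 86.0, P̄_B = 28.53.
ε = (ΔQ_A/Q̄_A)/(ΔP_B/P̄_B) = (6/86.0)/(-6.86/28.53) ≈ -0.290.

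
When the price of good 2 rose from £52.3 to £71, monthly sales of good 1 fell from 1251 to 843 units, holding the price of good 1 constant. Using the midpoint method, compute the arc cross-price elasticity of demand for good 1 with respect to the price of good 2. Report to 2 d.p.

-1.28

ΔQ_1 = 843 − 1251 = -408; ΔP_2 = 71 − 52.3 = 18.7.
Midpoints: Q̄_1 = 1047.0, P̄_2 = 61.65.
ε = (ΔQ_1/Q̄_1)/(ΔP_2/P̄_2) = (-408/1047.0)/(18.7/61.65) ≈ -1.28.
ε < 0: good 1 and good 2 are complements.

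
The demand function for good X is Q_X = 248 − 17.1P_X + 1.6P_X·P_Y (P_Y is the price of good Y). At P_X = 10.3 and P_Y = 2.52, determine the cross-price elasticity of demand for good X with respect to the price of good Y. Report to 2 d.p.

0.37

At P_X = 10.3 and P_Y = 2.52: Q_X = 113.400.
∂Q_X/∂P_Y = 1.6P_X = 1.6(10.3) = 16.4800.
ε = (∂Q_X/∂P_Y)(P_Y/Q_X) = 16.4800 × (2.52/113.400) ≈ 0.37.
ε > 0: substitutes.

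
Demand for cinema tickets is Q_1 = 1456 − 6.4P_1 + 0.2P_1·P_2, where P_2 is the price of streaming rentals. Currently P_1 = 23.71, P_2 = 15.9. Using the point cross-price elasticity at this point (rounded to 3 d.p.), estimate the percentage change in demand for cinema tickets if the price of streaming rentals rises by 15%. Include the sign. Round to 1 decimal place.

0.8%

At P_1 = 23.71, P_2 = 15.9: Q_1 = 1379.654.
∂Q_1/∂P_2 = 0.2P_1 = 4.7420.
ε = (∂Q_1/∂P_2)(P_2/Q_1) = 4.7420 × 15.9/1379.654 ≈ 0.055.
%ΔQ_1 ≈ ε × %ΔP_2 = 0.055 × (15%) = 0.8%.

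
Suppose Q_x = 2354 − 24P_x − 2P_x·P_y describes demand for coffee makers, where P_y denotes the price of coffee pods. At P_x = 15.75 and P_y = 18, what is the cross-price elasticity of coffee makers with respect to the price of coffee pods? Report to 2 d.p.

At P_x = 15.75 and P_y = 18: Q_x = 1409.
∂Q_x/∂P_y = -2P_x = -2(15.75) = -31.5000.
ε = (∂Q_x/∂P_y)(P_y/Q_x) = -31.5000 × (18/1409) ≈ -0.40.

-0.40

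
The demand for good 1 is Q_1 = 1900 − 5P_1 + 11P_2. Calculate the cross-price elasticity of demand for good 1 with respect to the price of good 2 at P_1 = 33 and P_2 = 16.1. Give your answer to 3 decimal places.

At P_1 = 33 and P_2 = 16.1: Q_1 = 1912.1.
∂Q_1/∂P_2 = 11.
ε = (∂Q_1/∂P_2)(P_2/Q_1) = 11 × (16.1/1912.1) ≈ 0.093.

0.093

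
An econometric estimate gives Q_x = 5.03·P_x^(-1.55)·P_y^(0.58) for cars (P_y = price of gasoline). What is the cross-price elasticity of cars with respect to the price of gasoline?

In a log-linear (constant-elasticity) demand function, the coefficient on the exponent of P_y is the cross-price elasticity.
ε = 0.58. Positive, so cars and gasoline are substitutes.

0.58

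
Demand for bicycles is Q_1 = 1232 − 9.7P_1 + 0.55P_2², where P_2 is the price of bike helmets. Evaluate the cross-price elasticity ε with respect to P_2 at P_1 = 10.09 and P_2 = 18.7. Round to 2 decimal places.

0.29

At P_1 = 10.09 and P_2 = 18.7: Q_1 = 1326.457.
∂Q_1/∂P_2 = 1.1P_2 = 1.1(18.7) = 20.5700.
ε = (∂Q_1/∂P_2)(P_2/Q_1) = 20.5700 × (18.7/1326.457) ≈ 0.29.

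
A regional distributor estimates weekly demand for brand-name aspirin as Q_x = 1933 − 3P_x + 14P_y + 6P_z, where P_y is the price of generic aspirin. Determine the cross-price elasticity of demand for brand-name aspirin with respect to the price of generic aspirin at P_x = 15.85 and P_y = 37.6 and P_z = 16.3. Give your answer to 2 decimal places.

0.21

At P_x = 15.85 and P_y = 37.6 and P_z = 16.3: Q_x = 2509.65.
∂Q_x/∂P_y = 14.
ε = (∂Q_x/∂P_y)(P_y/Q_x) = 14 × (37.6/2509.65) ≈ 0.21.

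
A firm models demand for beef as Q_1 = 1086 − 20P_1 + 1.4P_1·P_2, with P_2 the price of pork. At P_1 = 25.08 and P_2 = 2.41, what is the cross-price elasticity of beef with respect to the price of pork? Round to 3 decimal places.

0.126

At P_1 = 25.08 and P_2 = 2.41: Q_1 = 669.020.
∂Q_1/∂P_2 = 1.4P_1 = 1.4(25.08) = 35.1120.
ε = (∂Q_1/∂P_2)(P_2/Q_1) = 35.1120 × (2.41/669.020) ≈ 0.126.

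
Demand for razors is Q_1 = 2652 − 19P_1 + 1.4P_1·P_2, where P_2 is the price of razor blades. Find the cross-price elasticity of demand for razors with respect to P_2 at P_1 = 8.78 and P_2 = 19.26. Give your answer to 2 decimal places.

At P_1 = 8.78 and P_2 = 19.26: Q_1 = 2721.924.
∂Q_1/∂P_2 = 1.4P_1 = 1.4(8.78) = 12.2920.
ε = (∂Q_1/∂P_2)(P_2/Q_1) = 12.2920 × (19.26/2721.924) ≈ 0.09.
ε > 0: substitutes.

0.09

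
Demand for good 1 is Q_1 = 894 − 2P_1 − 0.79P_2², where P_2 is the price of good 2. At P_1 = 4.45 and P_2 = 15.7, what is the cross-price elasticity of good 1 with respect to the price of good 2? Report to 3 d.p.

-0.564

At P_1 = 4.45 and P_2 = 15.7: Q_1 = 690.373.
∂Q_1/∂P_2 = -1.58P_2 = -1.58(15.7) = -24.8060.
ε = (∂Q_1/∂P_2)(P_2/Q_1) = -24.8060 × (15.7/690.373) ≈ -0.564.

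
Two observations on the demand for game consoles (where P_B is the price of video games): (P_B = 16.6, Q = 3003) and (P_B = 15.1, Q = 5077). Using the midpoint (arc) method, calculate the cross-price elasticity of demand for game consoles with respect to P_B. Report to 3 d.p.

-5.425

ΔQ_A = 5077 − 3003 = 2074; ΔP_B = 15.1 − 16.6 = -1.5.
Midpoints: Q̄_A = 4040.0, P̄_B = 15.85.
ε = (ΔQ_A/Q̄_A)/(ΔP_B/P̄_B) = (2074/4040.0)/(-1.5/15.85) ≈ -5.425.
ε < 0: game consoles and video games are complements.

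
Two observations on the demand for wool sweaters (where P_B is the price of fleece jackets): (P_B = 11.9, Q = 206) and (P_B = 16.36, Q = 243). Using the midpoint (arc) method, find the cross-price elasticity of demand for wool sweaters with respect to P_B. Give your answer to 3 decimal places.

0.522

ΔQ_A = 243 − 206 = 37; ΔP_B = 16.36 − 11.9 = 4.46.
Midpoints: Q̄_A = 224.5, P̄_B = 14.13.
ε = (ΔQ_A/Q̄_A)/(ΔP_B/P̄_B) = (37/224.5)/(4.46/14.13) ≈ 0.522.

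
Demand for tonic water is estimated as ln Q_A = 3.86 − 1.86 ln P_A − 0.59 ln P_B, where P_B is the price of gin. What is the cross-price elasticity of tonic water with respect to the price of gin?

In a log-linear (constant-elasticity) demand function, the coefficient on ln P_B is the cross-price elasticity.
ε = -0.59. Negative, so tonic water and gin are complements.

-0.59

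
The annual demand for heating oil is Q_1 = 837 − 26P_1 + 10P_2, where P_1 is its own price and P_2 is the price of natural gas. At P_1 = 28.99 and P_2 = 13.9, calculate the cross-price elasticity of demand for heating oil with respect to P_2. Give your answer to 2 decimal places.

0.63

At P_1 = 28.99 and P_2 = 13.9: Q_1 = 222.26.
∂Q_1/∂P_2 = 10.
ε = (∂Q_1/∂P_2)(P_2/Q_1) = 10 × (13.9/222.26) ≈ 0.63.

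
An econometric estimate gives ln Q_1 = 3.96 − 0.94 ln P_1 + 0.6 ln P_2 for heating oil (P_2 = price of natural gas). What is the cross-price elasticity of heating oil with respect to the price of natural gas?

In a log-linear (constant-elasticity) demand function, the coefficient on ln P_2 is the cross-price elasticity.
ε = 0.60. Positive, so heating oil and natural gas are substitutes.

0.60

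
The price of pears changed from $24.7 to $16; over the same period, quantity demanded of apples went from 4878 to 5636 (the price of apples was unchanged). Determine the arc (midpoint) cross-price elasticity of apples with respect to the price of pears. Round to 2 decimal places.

-0.34

ΔQ_A = 5636 − 4878 = 758; ΔP_B = 16 − 24.7 = -8.7.
Midpoints: Q̄_A = 5257.0, P̄_B = 20.35.
ε = (ΔQ_A/Q̄_A)/(ΔP_B/P̄_B) = (758/5257.0)/(-8.7/20.35) ≈ -0.34.
ε < 0: apples and pears are complements.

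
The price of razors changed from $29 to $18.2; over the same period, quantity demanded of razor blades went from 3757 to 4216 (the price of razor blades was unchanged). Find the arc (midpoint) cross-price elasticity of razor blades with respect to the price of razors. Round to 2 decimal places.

-0.25

ΔQ_A = 4216 − 3757 = 459; ΔP_B = 18.2 − 29 = -10.8.
Midpoints: Q̄_A = 3986.5, P̄_B = 23.60.
ε = (ΔQ_A/Q̄_A)/(ΔP_B/P̄_B) = (459/3986.5)/(-10.8/23.60) ≈ -0.25.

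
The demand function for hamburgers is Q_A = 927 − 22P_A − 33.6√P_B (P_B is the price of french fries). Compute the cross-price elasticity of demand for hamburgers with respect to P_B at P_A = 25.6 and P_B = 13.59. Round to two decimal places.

-0.26

At P_A = 25.6 and P_B = 13.59: Q_A = 239.935.
∂Q_A/∂P_B = -33.6/(2√P_B) = -33.6/(2√13.59) = -4.5572.
ε = (∂Q_A/∂P_B)(P_B/Q_A) = -4.5572 × (13.59/239.935) ≈ -0.26.
ε < 0: complements.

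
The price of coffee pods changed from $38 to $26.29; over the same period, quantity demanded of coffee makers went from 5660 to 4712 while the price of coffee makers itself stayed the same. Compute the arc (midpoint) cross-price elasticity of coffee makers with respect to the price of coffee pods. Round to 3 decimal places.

ΔQ_A = 4712 − 5660 = -948; ΔP_B = 26.29 − 38 = -11.71.
Midpoints: Q̄_A = 5186.0, P̄_B = 32.14.
ε = (ΔQ_A/Q̄_A)/(ΔP_B/P̄_B) = (-948/5186.0)/(-11.71/32.14) ≈ 0.502.

0.502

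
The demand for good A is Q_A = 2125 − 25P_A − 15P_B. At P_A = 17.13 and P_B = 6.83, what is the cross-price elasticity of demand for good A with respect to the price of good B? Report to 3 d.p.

-0.064

At P_A = 17.13 and P_B = 6.83: Q_A = 1594.3.
∂Q_A/∂P_B = -15.
ε = (∂Q_A/∂P_B)(P_B/Q_A) = -15 × (6.83/1594.3) ≈ -0.064.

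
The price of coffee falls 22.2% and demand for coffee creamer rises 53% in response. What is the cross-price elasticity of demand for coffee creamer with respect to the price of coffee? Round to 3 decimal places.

-2.387

ε = (%ΔQ of coffee creamer) / (%ΔP of coffee) = (53%) / (-22.2%) ≈ -2.387.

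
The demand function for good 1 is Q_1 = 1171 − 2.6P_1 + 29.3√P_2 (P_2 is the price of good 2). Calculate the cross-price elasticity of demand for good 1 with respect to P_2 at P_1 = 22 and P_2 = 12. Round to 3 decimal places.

0.042

At P_1 = 22 and P_2 = 12: Q_1 = 1215.298.
∂Q_1/∂P_2 = 29.3/(2√P_2) = 29.3/(2√12) = 4.2291.
ε = (∂Q_1/∂P_2)(P_2/Q_1) = 4.2291 × (12/1215.298) ≈ 0.042.
ε > 0: substitutes.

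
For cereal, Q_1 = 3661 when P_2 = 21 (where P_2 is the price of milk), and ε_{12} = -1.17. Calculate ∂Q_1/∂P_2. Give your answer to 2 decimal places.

-203.97

ε = (∂Q_1/∂P_2)·(P_2/Q_1) ⇒ ∂Q_1/∂P_2 = ε·Q_1/P_2 = -1.17 × 3661/21 ≈ -203.97.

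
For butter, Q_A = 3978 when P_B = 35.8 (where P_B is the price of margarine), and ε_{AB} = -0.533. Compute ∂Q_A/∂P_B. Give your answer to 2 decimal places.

-59.23

ε = (∂Q_A/∂P_B)·(P_B/Q_A) ⇒ ∂Q_A/∂P_B = ε·Q_A/P_B = -0.533 × 3978/35.8 ≈ -59.23.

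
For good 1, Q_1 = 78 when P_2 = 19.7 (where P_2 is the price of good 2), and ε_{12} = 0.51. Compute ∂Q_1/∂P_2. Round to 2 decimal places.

ε = (∂Q_1/∂P_2)·(P_2/Q_1) ⇒ ∂Q_1/∂P_2 = ε·Q_1/P_2 = 0.51 × 78/19.7 ≈ 2.02.

2.02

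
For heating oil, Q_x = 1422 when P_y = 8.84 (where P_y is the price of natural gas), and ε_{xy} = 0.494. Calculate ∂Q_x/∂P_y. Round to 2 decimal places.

79.46

ε = (∂Q_x/∂P_y)·(P_y/Q_x) ⇒ ∂Q_x/∂P_y = ε·Q_x/P_y = 0.494 × 1422/8.84 ≈ 79.46.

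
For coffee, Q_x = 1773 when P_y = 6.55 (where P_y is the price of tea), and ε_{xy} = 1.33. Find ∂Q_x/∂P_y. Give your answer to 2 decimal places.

ε = (∂Q_x/∂P_y)·(P_y/Q_x) ⇒ ∂Q_x/∂P_y = ε·Q_x/P_y = 1.33 × 1773/6.55 ≈ 360.01.

360.01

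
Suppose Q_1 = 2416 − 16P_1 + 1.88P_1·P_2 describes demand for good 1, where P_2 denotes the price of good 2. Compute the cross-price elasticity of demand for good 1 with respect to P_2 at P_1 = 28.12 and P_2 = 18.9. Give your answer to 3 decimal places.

At P_1 = 28.12 and P_2 = 18.9: Q_1 = 2965.240.
∂Q_1/∂P_2 = 1.88P_1 = 1.88(28.12) = 52.8656.
ε = (∂Q_1/∂P_2)(P_2/Q_1) = 52.8656 × (18.9/2965.240) ≈ 0.337.
ε > 0: substitutes.

0.337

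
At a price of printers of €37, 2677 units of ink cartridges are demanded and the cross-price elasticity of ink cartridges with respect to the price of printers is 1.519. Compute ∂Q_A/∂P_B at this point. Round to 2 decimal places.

ε = (∂Q_A/∂P_B)·(P_B/Q_A) ⇒ ∂Q_A/∂P_B = ε·Q_A/P_B = 1.519 × 2677/37 ≈ 109.90.

109.90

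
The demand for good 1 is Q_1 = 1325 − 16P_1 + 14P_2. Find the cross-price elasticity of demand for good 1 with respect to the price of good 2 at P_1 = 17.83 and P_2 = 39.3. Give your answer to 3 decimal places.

At P_1 = 17.83 and P_2 = 39.3: Q_1 = 1589.92.
∂Q_1/∂P_2 = 14.
ε = (∂Q_1/∂P_2)(P_2/Q_1) = 14 × (39.3/1589.92) ≈ 0.346.
Since ε > 0, good 1 and good 2 are substitutes.

0.346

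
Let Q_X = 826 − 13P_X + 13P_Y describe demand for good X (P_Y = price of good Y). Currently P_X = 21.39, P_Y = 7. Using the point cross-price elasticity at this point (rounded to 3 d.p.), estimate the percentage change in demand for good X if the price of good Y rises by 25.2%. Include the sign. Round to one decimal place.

3.6%

At P_X = 21.39, P_Y = 7: Q_X = 638.93.
∂Q_X/∂P_Y = 13.
ε = (∂Q_X/∂P_Y)(P_Y/Q_X) = 13.0000 × 7/638.93 ≈ 0.142.
%ΔQ_X ≈ ε × %ΔP_Y = 0.142 × (25.2%) = 3.6%.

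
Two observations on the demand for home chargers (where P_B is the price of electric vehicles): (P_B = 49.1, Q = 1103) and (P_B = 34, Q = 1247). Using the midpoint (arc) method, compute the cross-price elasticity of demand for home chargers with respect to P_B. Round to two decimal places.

-0.34

ΔQ_A = 1247 − 1103 = 144; ΔP_B = 34 − 49.1 = -15.1.
Midpoints: Q̄_A = 1175.0, P̄_B = 41.55.
ε = (ΔQ_A/Q̄_A)/(ΔP_B/P̄_B) = (144/1175.0)/(-15.1/41.55) ≈ -0.34.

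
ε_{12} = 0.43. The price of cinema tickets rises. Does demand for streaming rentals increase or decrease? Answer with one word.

ε > 0 and the price of cinema tickets rises, so the quantity of streaming rentals moves in the same direction: it increases.

increase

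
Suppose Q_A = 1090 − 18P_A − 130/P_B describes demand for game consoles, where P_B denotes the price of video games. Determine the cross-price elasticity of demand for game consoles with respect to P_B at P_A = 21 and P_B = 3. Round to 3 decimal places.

0.065

At P_A = 21 and P_B = 3: Q_A = 668.667.
∂Q_A/∂P_B = 130/P_B² = 14.4444.
ε = (∂Q_A/∂P_B)(P_B/Q_A) = 14.4444 × (3/668.667) ≈ 0.065.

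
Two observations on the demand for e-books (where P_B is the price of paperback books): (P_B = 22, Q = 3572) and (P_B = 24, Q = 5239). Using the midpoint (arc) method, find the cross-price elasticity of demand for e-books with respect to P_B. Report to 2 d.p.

4.35

ΔQ_A = 5239 − 3572 = 1667; ΔP_B = 24 − 22 = 2.
Midpoints: Q̄_A = 4405.5, P̄_B = 23.00.
ε = (ΔQ_A/Q̄_A)/(ΔP_B/P̄_B) = (1667/4405.5)/(2/23.00) ≈ 4.35.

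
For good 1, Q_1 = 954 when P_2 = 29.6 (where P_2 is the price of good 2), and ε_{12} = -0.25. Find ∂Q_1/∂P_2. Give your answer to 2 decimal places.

ε = (∂Q_1/∂P_2)·(P_2/Q_1) ⇒ ∂Q_1/∂P_2 = ε·Q_1/P_2 = -0.25 × 954/29.6 ≈ -8.06.

-8.06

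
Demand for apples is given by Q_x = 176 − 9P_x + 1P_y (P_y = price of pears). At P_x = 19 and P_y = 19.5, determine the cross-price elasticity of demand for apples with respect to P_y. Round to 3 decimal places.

At P_x = 19 and P_y = 19.5: Q_x = 24.5.
∂Q_x/∂P_y = 1.
ε = (∂Q_x/∂P_y)(P_y/Q_x) = 1 × (19.5/24.5) ≈ 0.796.

0.796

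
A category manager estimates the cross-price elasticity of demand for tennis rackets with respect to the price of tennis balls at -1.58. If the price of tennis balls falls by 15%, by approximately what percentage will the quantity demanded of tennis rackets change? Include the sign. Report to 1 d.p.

23.7%

%ΔQ ≈ ε × %ΔP of tennis balls = -1.58 × (-15%) = 23.7%.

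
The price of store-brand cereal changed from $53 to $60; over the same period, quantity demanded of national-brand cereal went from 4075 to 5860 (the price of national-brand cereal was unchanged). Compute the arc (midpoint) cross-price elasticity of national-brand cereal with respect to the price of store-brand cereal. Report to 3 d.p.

2.900

ΔQ_A = 5860 − 4075 = 1785; ΔP_B = 60 − 53 = 7.
Midpoints: Q̄_A = 4967.5, P̄_B = 56.50.
ε = (ΔQ_A/Q̄_A)/(ΔP_B/P̄_B) = (1785/4967.5)/(7/56.50) ≈ 2.900.
ε > 0: national-brand cereal and store-brand cereal are substitutes.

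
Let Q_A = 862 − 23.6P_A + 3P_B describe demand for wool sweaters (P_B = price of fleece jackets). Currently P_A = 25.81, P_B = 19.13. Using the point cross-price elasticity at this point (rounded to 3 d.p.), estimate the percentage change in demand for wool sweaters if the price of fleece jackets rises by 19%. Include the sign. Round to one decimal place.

3.5%

At P_A = 25.81, P_B = 19.13: Q_A = 310.274.
∂Q_A/∂P_B = 3.
ε = (∂Q_A/∂P_B)(P_B/Q_A) = 3.0000 × 19.13/310.274 ≈ 0.185.
%ΔQ_A ≈ ε × %ΔP_B = 0.185 × (19%) = 3.5%.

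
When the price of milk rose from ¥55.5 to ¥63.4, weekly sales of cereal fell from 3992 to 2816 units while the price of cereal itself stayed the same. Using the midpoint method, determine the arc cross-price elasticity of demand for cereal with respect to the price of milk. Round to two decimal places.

ΔQ_A = 2816 − 3992 = -1176; ΔP_B = 63.4 − 55.5 = 7.9.
Midpoints: Q̄_A = 3404.0, P̄_B = 59.45.
ε = (ΔQ_A/Q̄_A)/(ΔP_B/P̄_B) = (-1176/3404.0)/(7.9/59.45) ≈ -2.60.

-2.60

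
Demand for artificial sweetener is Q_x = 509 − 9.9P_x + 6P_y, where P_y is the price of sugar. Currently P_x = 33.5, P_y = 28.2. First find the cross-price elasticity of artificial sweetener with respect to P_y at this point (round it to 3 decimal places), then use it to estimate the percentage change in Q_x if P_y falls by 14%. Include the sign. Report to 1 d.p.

At P_x = 33.5, P_y = 28.2: Q_x = 346.55.
∂Q_x/∂P_y = 6.
ε = (∂Q_x/∂P_y)(P_y/Q_x) = 6.0000 × 28.2/346.55 ≈ 0.488.
%ΔQ_x ≈ ε × %ΔP_y = 0.488 × (-14%) = -6.8%.

-6.8%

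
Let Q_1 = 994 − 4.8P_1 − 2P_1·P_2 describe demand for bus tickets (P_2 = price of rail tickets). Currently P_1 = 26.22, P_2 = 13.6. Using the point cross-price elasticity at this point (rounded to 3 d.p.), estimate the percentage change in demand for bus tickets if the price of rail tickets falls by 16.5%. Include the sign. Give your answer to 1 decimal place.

At P_1 = 26.22, P_2 = 13.6: Q_1 = 154.96.
∂Q_1/∂P_2 = -2P_1 = -52.4400.
ε = (∂Q_1/∂P_2)(P_2/Q_1) = -52.4400 × 13.6/154.96 ≈ -4.602.
%ΔQ_1 ≈ ε × %ΔP_2 = -4.602 × (-16.5%) = 75.9%.

75.9%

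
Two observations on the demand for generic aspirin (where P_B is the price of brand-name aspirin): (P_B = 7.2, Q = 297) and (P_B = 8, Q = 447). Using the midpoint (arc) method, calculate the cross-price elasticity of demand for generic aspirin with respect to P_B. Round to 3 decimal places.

ΔQ_A = 447 − 297 = 150; ΔP_B = 8 − 7.2 = 0.8.
Midpoints: Q̄_A = 372.0, P̄_B = 7.60.
ε = (ΔQ_A/Q̄_A)/(ΔP_B/P̄_B) = (150/372.0)/(0.8/7.60) ≈ 3.831.

3.831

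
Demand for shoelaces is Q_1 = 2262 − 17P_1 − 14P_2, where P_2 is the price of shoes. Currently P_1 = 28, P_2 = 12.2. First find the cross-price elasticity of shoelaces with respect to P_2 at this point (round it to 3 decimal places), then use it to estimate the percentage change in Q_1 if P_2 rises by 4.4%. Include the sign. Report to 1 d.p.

-0.5%

At P_1 = 28, P_2 = 12.2: Q_1 = 1615.2.
∂Q_1/∂P_2 = -14.
ε = (∂Q_1/∂P_2)(P_2/Q_1) = -14.0000 × 12.2/1615.2 ≈ -0.106.
%ΔQ_1 ≈ ε × %ΔP_2 = -0.106 × (4.4%) = -0.5%.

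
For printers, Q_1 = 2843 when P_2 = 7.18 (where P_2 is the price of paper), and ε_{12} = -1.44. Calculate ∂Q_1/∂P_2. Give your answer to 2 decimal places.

ε = (∂Q_1/∂P_2)·(P_2/Q_1) ⇒ ∂Q_1/∂P_2 = ε·Q_1/P_2 = -1.44 × 2843/7.18 ≈ -570.18.

-570.18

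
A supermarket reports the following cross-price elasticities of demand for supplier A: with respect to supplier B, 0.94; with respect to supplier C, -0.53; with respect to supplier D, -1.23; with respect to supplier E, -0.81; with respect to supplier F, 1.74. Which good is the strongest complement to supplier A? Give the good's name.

Complements have ε < 0. The most negative value is -1.23 (supplier D).

supplier D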